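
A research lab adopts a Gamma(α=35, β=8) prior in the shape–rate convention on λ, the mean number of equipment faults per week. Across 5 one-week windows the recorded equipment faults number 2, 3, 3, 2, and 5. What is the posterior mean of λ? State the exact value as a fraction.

Total count: 2 + 3 + 3 + 2 + 5 = 15.
Total exposure: 5 weeks.
Gamma(α, β) with Poisson data over total exposure Σt gives posterior Gamma(α+Σx, β+Σt) = Gamma(50, 13).
Posterior mean = α'/β' = 50/13.

50/13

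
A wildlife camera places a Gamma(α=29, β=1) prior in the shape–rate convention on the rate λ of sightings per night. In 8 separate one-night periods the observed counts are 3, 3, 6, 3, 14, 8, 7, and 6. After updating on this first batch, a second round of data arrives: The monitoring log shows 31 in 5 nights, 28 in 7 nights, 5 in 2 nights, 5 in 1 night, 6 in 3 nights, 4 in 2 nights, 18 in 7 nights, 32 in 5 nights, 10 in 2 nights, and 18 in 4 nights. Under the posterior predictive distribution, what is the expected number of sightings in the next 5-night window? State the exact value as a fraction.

1180/47

Total count: 3 + 3 + 6 + 3 + 14 + 8 + 7 + 6 = 50.
Total exposure: 8 nights.
After the first batch: Gamma(29 + 50, 1 + 8) = Gamma(79, 9).
Total count: 31 + 28 + 5 + 5 + 6 + 4 + 18 + 32 + 10 + 18 = 157.
Total exposure: 5 + 7 + 2 + 1 + 3 + 2 + 7 + 5 + 2 + 4 = 38 nights.
After the second batch: Gamma(79 + 157, 9 + 38) = Gamma(236, 47).
Predictive mean over a 5-night window = T·E[λ|data] = 5·236/47 = 1180/47.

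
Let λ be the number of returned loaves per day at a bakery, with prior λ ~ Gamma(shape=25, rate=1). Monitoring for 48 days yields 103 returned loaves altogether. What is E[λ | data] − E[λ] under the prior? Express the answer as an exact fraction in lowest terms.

-1097/49

Total count 103 over total exposure 48 days.
The Gamma prior is conjugate for the Poisson rate, so λ | data ~ Gamma(25+103, 1+48) = Gamma(128, 49).
Posterior mean = 128/49 = 128/49; prior mean = 25/1 = 25. Difference = 128/49 − 25 = -1097/49.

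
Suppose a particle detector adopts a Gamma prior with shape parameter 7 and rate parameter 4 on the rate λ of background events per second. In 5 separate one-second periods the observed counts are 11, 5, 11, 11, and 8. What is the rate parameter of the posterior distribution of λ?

9

Total count: 11 + 5 + 11 + 11 + 8 = 46.
Total exposure: 5 seconds.
Conjugate update: add total count to the shape and total exposure to the rate, giving Gamma(53, 9).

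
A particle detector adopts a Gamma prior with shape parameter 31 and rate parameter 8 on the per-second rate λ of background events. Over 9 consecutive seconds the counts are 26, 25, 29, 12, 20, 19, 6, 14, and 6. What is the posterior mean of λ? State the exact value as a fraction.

188/17

Total count: 26 + 25 + 29 + 12 + 20 + 19 + 6 + 14 + 6 = 157.
Total exposure: 9 seconds.
Posterior: α' = 31 + 157 = 188, β' = 8 + 9 = 17.
Posterior mean = α'/β' = 188/17.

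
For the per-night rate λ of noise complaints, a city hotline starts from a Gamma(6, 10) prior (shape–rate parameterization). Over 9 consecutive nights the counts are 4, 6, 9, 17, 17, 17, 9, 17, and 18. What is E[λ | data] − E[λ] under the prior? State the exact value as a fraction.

Total count: 4 + 6 + 9 + 17 + 17 + 17 + 9 + 17 + 18 = 114.
Total exposure: 9 nights.
Conjugate update: add total count to the shape and total exposure to the rate, giving Gamma(120, 19).
Posterior mean = 120/19 = 120/19; prior mean = 6/10 = 3/5. Difference = 120/19 − 3/5 = 543/95.

543/95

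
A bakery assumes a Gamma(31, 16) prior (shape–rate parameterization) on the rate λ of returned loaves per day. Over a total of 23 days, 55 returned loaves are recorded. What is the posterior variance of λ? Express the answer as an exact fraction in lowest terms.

86/1521

Total count 55 over total exposure 23 days.
Posterior: α' = 31 + 55 = 86, β' = 16 + 23 = 39.
Posterior variance = α'/β'² = 86/1521.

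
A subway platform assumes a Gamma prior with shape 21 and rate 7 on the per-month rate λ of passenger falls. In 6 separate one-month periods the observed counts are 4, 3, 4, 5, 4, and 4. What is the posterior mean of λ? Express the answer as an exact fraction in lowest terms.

45/13

Total count: 4 + 3 + 4 + 5 + 4 + 4 = 24.
Total exposure: 6 months.
The Gamma prior is conjugate for the Poisson rate, so λ | data ~ Gamma(21+24, 7+6) = Gamma(45, 13).
Posterior mean = α'/β' = 45/13.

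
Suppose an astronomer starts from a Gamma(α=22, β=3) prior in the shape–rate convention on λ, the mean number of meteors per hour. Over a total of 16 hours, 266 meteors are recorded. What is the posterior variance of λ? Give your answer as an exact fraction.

Total count 266 over total exposure 16 hours.
By Gamma–Poisson conjugacy, the posterior is Gamma(α + Σx, β + Σt) = Gamma(22 + 266, 3 + 16) = Gamma(288, 19).
Posterior variance = α'/β'² = 288/361.

288/361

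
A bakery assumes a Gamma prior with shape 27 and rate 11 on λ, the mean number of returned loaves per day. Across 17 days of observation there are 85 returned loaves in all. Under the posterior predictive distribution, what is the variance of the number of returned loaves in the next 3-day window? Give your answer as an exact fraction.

Total count 85 over total exposure 17 days.
By Gamma–Poisson conjugacy, the posterior is Gamma(α + Σx, β + Σt) = Gamma(27 + 85, 11 + 17) = Gamma(112, 28).
The posterior predictive for a window of length T is Negative Binomial with variance T·α'·(β'+T)/β'² = 3·112·31/784 = 93/7.

93/7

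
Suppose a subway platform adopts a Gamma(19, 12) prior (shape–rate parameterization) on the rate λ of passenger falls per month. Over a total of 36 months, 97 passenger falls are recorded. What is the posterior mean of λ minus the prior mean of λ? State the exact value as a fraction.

Total count 97 over total exposure 36 months.
The Gamma prior is conjugate for the Poisson rate, so λ | data ~ Gamma(19+97, 12+36) = Gamma(116, 48).
Posterior mean = 116/48 = 29/12; prior mean = 19/12 = 19/12. Difference = 29/12 − 19/12 = 5/6.

5/6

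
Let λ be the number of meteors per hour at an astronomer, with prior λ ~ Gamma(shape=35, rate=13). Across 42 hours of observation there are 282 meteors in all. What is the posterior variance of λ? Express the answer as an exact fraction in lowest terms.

317/3025

Total count 282 over total exposure 42 hours.
Posterior: α' = 35 + 282 = 317, β' = 13 + 42 = 55.
Posterior variance = α'/β'² = 317/3025.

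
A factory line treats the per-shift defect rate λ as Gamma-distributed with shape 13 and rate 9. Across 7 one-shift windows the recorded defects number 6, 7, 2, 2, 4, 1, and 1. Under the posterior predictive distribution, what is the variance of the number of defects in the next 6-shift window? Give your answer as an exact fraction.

Total count: 6 + 7 + 2 + 2 + 4 + 1 + 1 = 23.
Total exposure: 7 shifts.
Posterior: α' = 13 + 23 = 36, β' = 9 + 7 = 16.
The posterior predictive for a window of length T is Negative Binomial with variance T·α'·(β'+T)/β'² = 6·36·22/256 = 297/16.

297/16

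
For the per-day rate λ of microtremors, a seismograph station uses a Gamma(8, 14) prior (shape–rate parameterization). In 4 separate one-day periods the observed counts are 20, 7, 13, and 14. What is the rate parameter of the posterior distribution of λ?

Total count: 20 + 7 + 13 + 14 = 54.
Total exposure: 4 days.
Conjugate update: add total count to the shape and total exposure to the rate, giving Gamma(62, 18).

18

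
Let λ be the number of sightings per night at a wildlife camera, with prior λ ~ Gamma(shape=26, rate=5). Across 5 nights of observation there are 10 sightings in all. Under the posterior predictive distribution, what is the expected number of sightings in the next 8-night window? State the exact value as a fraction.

Total count 10 over total exposure 5 nights.
Posterior: α' = 26 + 10 = 36, β' = 5 + 5 = 10.
Predictive mean over an 8-night window = T·E[λ|data] = 8·36/10 = 144/5.

144/5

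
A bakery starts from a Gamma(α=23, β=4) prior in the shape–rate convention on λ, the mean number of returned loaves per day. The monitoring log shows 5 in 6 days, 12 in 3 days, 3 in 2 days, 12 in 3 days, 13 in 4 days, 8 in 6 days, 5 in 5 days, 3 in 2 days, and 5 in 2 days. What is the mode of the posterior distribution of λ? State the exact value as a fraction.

Total count: 5 + 12 + 3 + 12 + 13 + 8 + 5 + 3 + 5 = 66.
Total exposure: 6 + 3 + 2 + 3 + 4 + 6 + 5 + 2 + 2 = 33 days.
By Gamma–Poisson conjugacy, the posterior is Gamma(α + Σx, β + Σt) = Gamma(23 + 66, 4 + 33) = Gamma(89, 37).
Posterior mode = (α'−1)/β' = 88/37.

88/37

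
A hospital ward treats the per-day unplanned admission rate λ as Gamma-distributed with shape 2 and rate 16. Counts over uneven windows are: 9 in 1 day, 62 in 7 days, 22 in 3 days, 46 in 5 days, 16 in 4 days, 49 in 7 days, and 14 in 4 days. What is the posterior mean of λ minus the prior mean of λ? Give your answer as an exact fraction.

Total count: 9 + 62 + 22 + 46 + 16 + 49 + 14 = 218.
Total exposure: 1 + 7 + 3 + 5 + 4 + 7 + 4 = 31 days.
Conjugate update: add total count to the shape and total exposure to the rate, giving Gamma(220, 47).
Posterior mean = 220/47 = 220/47; prior mean = 2/16 = 1/8. Difference = 220/47 − 1/8 = 1713/376.

1713/376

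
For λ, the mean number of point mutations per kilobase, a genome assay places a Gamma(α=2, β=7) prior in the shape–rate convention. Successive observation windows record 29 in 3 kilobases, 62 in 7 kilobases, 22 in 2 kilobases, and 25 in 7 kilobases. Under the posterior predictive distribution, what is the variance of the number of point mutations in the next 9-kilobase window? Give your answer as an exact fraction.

11025/169

Total count: 29 + 62 + 22 + 25 = 138.
Total exposure: 3 + 7 + 2 + 7 = 19 kilobases.
Gamma(α, β) with Poisson data over total exposure Σt gives posterior Gamma(α+Σx, β+Σt) = Gamma(140, 26).
The posterior predictive for a window of length T is Negative Binomial with variance T·α'·(β'+T)/β'² = 9·140·35/676 = 11025/169.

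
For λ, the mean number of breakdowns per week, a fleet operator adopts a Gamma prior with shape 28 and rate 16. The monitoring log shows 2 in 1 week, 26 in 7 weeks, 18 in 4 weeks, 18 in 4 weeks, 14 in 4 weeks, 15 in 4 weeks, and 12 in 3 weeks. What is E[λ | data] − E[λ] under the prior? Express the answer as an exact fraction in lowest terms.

231/172

Total count: 2 + 26 + 18 + 18 + 14 + 15 + 12 = 105.
Total exposure: 1 + 7 + 4 + 4 + 4 + 4 + 3 = 27 weeks.
By Gamma–Poisson conjugacy, the posterior is Gamma(α + Σx, β + Σt) = Gamma(28 + 105, 16 + 27) = Gamma(133, 43).
Posterior mean = 133/43 = 133/43; prior mean = 28/16 = 7/4. Difference = 133/43 − 7/4 = 231/172.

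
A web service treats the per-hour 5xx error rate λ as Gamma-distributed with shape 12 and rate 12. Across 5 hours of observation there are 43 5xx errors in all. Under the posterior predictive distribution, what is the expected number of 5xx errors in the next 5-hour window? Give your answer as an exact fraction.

275/17

Total count 43 over total exposure 5 hours.
Posterior: α' = 12 + 43 = 55, β' = 12 + 5 = 17.
Predictive mean over a 5-hour window = T·E[λ|data] = 5·55/17 = 275/17.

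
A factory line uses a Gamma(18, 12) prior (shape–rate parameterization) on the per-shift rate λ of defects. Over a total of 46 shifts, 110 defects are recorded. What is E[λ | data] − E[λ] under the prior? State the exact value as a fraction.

Total count 110 over total exposure 46 shifts.
By Gamma–Poisson conjugacy, the posterior is Gamma(α + Σx, β + Σt) = Gamma(18 + 110, 12 + 46) = Gamma(128, 58).
Posterior mean = 128/58 = 64/29; prior mean = 18/12 = 3/2. Difference = 64/29 − 3/2 = 41/58.

41/58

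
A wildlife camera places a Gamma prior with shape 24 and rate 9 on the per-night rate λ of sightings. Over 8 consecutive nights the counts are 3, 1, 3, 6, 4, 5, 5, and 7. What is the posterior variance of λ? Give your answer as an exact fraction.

58/289

Total count: 3 + 1 + 3 + 6 + 4 + 5 + 5 + 7 = 34.
Total exposure: 8 nights.
Posterior: α' = 24 + 34 = 58, β' = 9 + 8 = 17.
Posterior variance = α'/β'² = 58/289.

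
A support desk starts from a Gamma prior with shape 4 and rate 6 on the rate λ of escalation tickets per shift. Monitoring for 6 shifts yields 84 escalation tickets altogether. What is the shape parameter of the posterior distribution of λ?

88

Total count 84 over total exposure 6 shifts.
By Gamma–Poisson conjugacy, the posterior is Gamma(α + Σx, β + Σt) = Gamma(4 + 84, 6 + 6) = Gamma(88, 12).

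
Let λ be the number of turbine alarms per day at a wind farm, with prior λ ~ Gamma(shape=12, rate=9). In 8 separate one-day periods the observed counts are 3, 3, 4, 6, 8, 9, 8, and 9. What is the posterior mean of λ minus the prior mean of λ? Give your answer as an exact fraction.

Total count: 3 + 3 + 4 + 6 + 8 + 9 + 8 + 9 = 50.
Total exposure: 8 days.
The Gamma prior is conjugate for the Poisson rate, so λ | data ~ Gamma(12+50, 9+8) = Gamma(62, 17).
Posterior mean = 62/17 = 62/17; prior mean = 12/9 = 4/3. Difference = 62/17 − 4/3 = 118/51.

118/51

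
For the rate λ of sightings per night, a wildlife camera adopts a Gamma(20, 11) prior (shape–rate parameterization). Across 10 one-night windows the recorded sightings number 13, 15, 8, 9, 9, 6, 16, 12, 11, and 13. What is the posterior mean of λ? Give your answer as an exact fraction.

Total count: 13 + 15 + 8 + 9 + 9 + 6 + 16 + 12 + 11 + 13 = 112.
Total exposure: 10 nights.
Conjugate update: add total count to the shape and total exposure to the rate, giving Gamma(132, 21).
Posterior mean = α'/β' = 132/21 = 44/7.

44/7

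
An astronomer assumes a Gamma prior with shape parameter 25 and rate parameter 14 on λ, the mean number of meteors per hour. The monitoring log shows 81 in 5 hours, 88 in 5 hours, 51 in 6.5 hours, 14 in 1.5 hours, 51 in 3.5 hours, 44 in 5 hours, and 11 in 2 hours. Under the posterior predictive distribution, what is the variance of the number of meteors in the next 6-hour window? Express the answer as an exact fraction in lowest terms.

Total count: 81 + 88 + 51 + 14 + 51 + 44 + 11 = 340.
Total exposure: 5 + 5 + 6.5 + 1.5 + 3.5 + 5 + 2 = 28.5 hours.
By Gamma–Poisson conjugacy, the posterior is Gamma(α + Σx, β + Σt) = Gamma(25 + 340, 14 + 28.5) = Gamma(365, 85/2).
The posterior predictive for a window of length T is Negative Binomial with variance T·α'·(β'+T)/β'² = 6·365·(97/2)/(7225/4) = 84972/1445.

84972/1445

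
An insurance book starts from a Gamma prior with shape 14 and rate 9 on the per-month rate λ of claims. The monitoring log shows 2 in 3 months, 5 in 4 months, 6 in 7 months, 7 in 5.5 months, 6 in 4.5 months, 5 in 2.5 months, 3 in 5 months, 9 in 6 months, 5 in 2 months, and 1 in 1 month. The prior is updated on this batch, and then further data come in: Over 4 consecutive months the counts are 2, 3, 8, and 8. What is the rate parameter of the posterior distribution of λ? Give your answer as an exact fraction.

Total count: 2 + 5 + 6 + 7 + 6 + 5 + 3 + 9 + 5 + 1 = 49.
Total exposure: 3 + 4 + 7 + 5.5 + 4.5 + 2.5 + 5 + 6 + 2 + 1 = 40.5 months.
After the first batch: Gamma(14 + 49, 9 + 40.5) = Gamma(63, 99/2).
Total count: 2 + 3 + 8 + 8 = 21.
Total exposure: 4 months.
After the second batch: Gamma(63 + 21, 99/2 + 4) = Gamma(84, 107/2).

107/2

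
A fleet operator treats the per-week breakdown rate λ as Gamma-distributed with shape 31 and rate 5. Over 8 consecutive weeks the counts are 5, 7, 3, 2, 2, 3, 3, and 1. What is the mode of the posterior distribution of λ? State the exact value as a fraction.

Total count: 5 + 7 + 3 + 2 + 2 + 3 + 3 + 1 = 26.
Total exposure: 8 weeks.
The Gamma prior is conjugate for the Poisson rate, so λ | data ~ Gamma(31+26, 5+8) = Gamma(57, 13).
Posterior mode = (α'−1)/β' = 56/13.

56/13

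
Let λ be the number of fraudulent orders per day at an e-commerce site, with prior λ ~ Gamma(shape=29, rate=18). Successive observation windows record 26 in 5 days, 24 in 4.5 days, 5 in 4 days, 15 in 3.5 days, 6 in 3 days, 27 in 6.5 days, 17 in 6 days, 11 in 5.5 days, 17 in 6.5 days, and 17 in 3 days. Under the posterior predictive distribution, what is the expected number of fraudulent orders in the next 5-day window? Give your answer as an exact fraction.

1940/131

Total count: 26 + 24 + 5 + 15 + 6 + 27 + 17 + 11 + 17 + 17 = 165.
Total exposure: 5 + 4.5 + 4 + 3.5 + 3 + 6.5 + 6 + 5.5 + 6.5 + 3 = 47.5 days.
By Gamma–Poisson conjugacy, the posterior is Gamma(α + Σx, β + Σt) = Gamma(29 + 165, 18 + 47.5) = Gamma(194, 131/2).
Predictive mean over a 5-day window = T·E[λ|data] = 5·194/(131/2) = 1940/131.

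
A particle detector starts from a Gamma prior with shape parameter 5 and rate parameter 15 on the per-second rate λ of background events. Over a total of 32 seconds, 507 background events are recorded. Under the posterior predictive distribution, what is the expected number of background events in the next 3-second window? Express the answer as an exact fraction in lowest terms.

1536/47

Total count 507 over total exposure 32 seconds.
Posterior: α' = 5 + 507 = 512, β' = 15 + 32 = 47.
Predictive mean over a 3-second window = T·E[λ|data] = 3·512/47 = 1536/47.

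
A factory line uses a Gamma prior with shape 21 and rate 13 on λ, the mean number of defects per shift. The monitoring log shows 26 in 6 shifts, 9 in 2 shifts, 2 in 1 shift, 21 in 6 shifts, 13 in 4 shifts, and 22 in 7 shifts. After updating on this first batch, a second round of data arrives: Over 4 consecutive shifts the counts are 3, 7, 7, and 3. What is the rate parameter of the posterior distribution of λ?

43

Total count: 26 + 9 + 2 + 21 + 13 + 22 = 93.
Total exposure: 6 + 2 + 1 + 6 + 4 + 7 = 26 shifts.
After the first batch: Gamma(21 + 93, 13 + 26) = Gamma(114, 39).
Total count: 3 + 7 + 7 + 3 = 20.
Total exposure: 4 shifts.
After the second batch: Gamma(114 + 20, 39 + 4) = Gamma(134, 43).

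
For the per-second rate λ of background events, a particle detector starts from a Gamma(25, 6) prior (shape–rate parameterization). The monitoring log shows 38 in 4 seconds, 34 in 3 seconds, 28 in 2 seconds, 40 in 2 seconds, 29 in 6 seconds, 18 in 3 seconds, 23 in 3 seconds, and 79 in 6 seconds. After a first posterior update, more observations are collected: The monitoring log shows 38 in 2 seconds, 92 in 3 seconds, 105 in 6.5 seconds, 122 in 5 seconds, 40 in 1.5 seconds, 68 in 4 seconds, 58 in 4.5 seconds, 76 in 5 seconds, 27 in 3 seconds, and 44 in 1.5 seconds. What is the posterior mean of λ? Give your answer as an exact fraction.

984/71

Total count: 38 + 34 + 28 + 40 + 29 + 18 + 23 + 79 = 289.
Total exposure: 4 + 3 + 2 + 2 + 6 + 3 + 3 + 6 = 29 seconds.
After the first batch: Gamma(25 + 289, 6 + 29) = Gamma(314, 35).
Total count: 38 + 92 + 105 + 122 + 40 + 68 + 58 + 76 + 27 + 44 = 670.
Total exposure: 2 + 3 + 6.5 + 5 + 1.5 + 4 + 4.5 + 5 + 3 + 1.5 = 36 seconds.
After the second batch: Gamma(314 + 670, 35 + 36) = Gamma(984, 71).
Posterior mean = α'/β' = 984/71.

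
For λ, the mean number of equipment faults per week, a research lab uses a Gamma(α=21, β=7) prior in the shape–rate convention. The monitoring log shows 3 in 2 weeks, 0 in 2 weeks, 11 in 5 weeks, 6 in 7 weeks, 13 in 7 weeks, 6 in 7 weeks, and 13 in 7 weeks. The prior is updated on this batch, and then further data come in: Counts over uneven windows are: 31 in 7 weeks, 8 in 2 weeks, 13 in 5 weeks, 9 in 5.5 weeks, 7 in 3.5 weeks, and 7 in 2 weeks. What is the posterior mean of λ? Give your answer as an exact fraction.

148/69

Total count: 3 + 0 + 11 + 6 + 13 + 6 + 13 = 52.
Total exposure: 2 + 2 + 5 + 7 + 7 + 7 + 7 = 37 weeks.
After the first batch: Gamma(21 + 52, 7 + 37) = Gamma(73, 44).
Total count: 31 + 8 + 13 + 9 + 7 + 7 = 75.
Total exposure: 7 + 2 + 5 + 5.5 + 3.5 + 2 = 25 weeks.
After the second batch: Gamma(73 + 75, 44 + 25) = Gamma(148, 69).
Posterior mean = α'/β' = 148/69.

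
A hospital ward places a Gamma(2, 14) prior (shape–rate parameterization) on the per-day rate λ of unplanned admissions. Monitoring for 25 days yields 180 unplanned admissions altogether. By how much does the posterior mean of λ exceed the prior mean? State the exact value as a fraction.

Total count 180 over total exposure 25 days.
The Gamma prior is conjugate for the Poisson rate, so λ | data ~ Gamma(2+180, 14+25) = Gamma(182, 39).
Posterior mean = 182/39 = 14/3; prior mean = 2/14 = 1/7. Difference = 14/3 − 1/7 = 95/21.

95/21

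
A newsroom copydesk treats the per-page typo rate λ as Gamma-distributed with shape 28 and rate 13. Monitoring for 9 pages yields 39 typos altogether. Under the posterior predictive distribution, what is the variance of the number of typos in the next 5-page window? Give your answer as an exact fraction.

9045/484

Total count 39 over total exposure 9 pages.
By Gamma–Poisson conjugacy, the posterior is Gamma(α + Σx, β + Σt) = Gamma(28 + 39, 13 + 9) = Gamma(67, 22).
The posterior predictive for a window of length T is Negative Binomial with variance T·α'·(β'+T)/β'² = 5·67·27/484 = 9045/484.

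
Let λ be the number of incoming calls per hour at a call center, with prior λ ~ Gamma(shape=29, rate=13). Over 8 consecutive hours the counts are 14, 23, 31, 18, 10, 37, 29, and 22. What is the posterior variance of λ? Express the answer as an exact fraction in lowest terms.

71/147

Total count: 14 + 23 + 31 + 18 + 10 + 37 + 29 + 22 = 184.
Total exposure: 8 hours.
The Gamma prior is conjugate for the Poisson rate, so λ | data ~ Gamma(29+184, 13+8) = Gamma(213, 21).
Posterior variance = α'/β'² = 213/441 = 71/147.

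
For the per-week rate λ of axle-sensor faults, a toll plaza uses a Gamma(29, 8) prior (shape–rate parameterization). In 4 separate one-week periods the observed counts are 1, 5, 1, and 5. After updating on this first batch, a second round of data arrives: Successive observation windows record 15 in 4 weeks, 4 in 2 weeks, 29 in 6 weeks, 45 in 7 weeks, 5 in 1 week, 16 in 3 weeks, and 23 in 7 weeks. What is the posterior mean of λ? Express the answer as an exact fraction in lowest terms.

Total count: 1 + 5 + 1 + 5 = 12.
Total exposure: 4 weeks.
After the first batch: Gamma(29 + 12, 8 + 4) = Gamma(41, 12).
Total count: 15 + 4 + 29 + 45 + 5 + 16 + 23 = 137.
Total exposure: 4 + 2 + 6 + 7 + 1 + 3 + 7 = 30 weeks.
After the second batch: Gamma(41 + 137, 12 + 30) = Gamma(178, 42).
Posterior mean = α'/β' = 178/42 = 89/21.

89/21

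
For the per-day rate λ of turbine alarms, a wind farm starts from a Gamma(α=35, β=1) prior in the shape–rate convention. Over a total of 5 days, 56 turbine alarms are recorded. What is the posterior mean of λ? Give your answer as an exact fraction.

91/6

Total count 56 over total exposure 5 days.
Posterior: α' = 35 + 56 = 91, β' = 1 + 5 = 6.
Posterior mean = α'/β' = 91/6.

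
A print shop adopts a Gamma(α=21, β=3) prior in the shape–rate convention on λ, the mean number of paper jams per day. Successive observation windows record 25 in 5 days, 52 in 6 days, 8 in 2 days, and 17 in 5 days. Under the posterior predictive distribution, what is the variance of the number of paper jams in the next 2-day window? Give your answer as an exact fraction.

1886/147

Total count: 25 + 52 + 8 + 17 = 102.
Total exposure: 5 + 6 + 2 + 5 = 18 days.
By Gamma–Poisson conjugacy, the posterior is Gamma(α + Σx, β + Σt) = Gamma(21 + 102, 3 + 18) = Gamma(123, 21).
The posterior predictive for a window of length T is Negative Binomial with variance T·α'·(β'+T)/β'² = 2·123·23/441 = 1886/147.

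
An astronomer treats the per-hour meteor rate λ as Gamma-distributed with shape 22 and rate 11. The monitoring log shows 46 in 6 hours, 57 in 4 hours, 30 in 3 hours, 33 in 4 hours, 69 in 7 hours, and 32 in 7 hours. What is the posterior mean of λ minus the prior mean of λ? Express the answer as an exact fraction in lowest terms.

Total count: 46 + 57 + 30 + 33 + 69 + 32 = 267.
Total exposure: 6 + 4 + 3 + 4 + 7 + 7 = 31 hours.
Gamma(α, β) with Poisson data over total exposure Σt gives posterior Gamma(α+Σx, β+Σt) = Gamma(289, 42).
Posterior mean = 289/42 = 289/42; prior mean = 22/11 = 2. Difference = 289/42 − 2 = 205/42.

205/42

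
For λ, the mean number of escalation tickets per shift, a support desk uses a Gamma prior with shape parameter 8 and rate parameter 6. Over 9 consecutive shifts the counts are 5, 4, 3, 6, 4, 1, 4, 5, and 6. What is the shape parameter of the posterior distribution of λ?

Total count: 5 + 4 + 3 + 6 + 4 + 1 + 4 + 5 + 6 = 38.
Total exposure: 9 shifts.
The Gamma prior is conjugate for the Poisson rate, so λ | data ~ Gamma(8+38, 6+9) = Gamma(46, 15).

46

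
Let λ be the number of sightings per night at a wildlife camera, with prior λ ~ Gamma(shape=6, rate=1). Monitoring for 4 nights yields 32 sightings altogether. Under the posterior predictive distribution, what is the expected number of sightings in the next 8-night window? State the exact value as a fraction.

304/5

Total count 32 over total exposure 4 nights.
Conjugate update: add total count to the shape and total exposure to the rate, giving Gamma(38, 5).
Predictive mean over an 8-night window = T·E[λ|data] = 8·38/5 = 304/5.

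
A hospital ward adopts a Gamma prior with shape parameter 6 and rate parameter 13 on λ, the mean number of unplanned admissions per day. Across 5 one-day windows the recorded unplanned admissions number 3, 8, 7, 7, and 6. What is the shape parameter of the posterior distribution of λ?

Total count: 3 + 8 + 7 + 7 + 6 = 31.
Total exposure: 5 days.
Gamma(α, β) with Poisson data over total exposure Σt gives posterior Gamma(α+Σx, β+Σt) = Gamma(37, 18).

37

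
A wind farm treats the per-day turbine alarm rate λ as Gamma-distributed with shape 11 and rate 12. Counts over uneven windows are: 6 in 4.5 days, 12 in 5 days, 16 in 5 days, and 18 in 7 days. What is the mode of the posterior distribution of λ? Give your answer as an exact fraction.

Total count: 6 + 12 + 16 + 18 = 52.
Total exposure: 4.5 + 5 + 5 + 7 = 21.5 days.
The Gamma prior is conjugate for the Poisson rate, so λ | data ~ Gamma(11+52, 12+21.5) = Gamma(63, 67/2).
Posterior mode = (α'−1)/β' = 62/(67/2) = 124/67.

124/67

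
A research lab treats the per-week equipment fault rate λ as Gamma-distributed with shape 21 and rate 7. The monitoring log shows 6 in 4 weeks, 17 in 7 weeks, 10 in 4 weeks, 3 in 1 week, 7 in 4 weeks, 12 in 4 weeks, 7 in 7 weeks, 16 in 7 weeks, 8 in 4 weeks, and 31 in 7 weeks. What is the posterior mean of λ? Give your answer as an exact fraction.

Total count: 6 + 17 + 10 + 3 + 7 + 12 + 7 + 16 + 8 + 31 = 117.
Total exposure: 4 + 7 + 4 + 1 + 4 + 4 + 7 + 7 + 4 + 7 = 49 weeks.
By Gamma–Poisson conjugacy, the posterior is Gamma(α + Σx, β + Σt) = Gamma(21 + 117, 7 + 49) = Gamma(138, 56).
Posterior mean = α'/β' = 138/56 = 69/28.

69/28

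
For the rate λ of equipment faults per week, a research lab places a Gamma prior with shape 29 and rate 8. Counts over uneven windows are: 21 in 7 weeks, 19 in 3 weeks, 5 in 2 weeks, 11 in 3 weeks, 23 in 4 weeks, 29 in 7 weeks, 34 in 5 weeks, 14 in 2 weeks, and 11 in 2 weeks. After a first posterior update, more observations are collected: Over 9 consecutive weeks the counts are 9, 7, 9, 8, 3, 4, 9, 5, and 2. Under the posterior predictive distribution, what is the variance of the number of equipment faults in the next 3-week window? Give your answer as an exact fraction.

10395/676

Total count: 21 + 19 + 5 + 11 + 23 + 29 + 34 + 14 + 11 = 167.
Total exposure: 7 + 3 + 2 + 3 + 4 + 7 + 5 + 2 + 2 = 35 weeks.
After the first batch: Gamma(29 + 167, 8 + 35) = Gamma(196, 43).
Total count: 9 + 7 + 9 + 8 + 3 + 4 + 9 + 5 + 2 = 56.
Total exposure: 9 weeks.
After the second batch: Gamma(196 + 56, 43 + 9) = Gamma(252, 52).
The posterior predictive for a window of length T is Negative Binomial with variance T·α'·(β'+T)/β'² = 3·252·55/2704 = 10395/676.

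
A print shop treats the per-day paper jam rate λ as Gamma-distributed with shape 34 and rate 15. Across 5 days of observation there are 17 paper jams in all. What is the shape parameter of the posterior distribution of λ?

51

Total count 17 over total exposure 5 days.
Gamma(α, β) with Poisson data over total exposure Σt gives posterior Gamma(α+Σx, β+Σt) = Gamma(51, 20).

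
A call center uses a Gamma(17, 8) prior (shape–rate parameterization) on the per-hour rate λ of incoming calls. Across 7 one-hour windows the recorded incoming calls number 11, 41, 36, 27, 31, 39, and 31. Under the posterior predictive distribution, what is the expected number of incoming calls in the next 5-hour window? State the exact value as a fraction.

233/3

Total count: 11 + 41 + 36 + 27 + 31 + 39 + 31 = 216.
Total exposure: 7 hours.
Conjugate update: add total count to the shape and total exposure to the rate, giving Gamma(233, 15).
Predictive mean over a 5-hour window = T·E[λ|data] = 5·233/15 = 233/3.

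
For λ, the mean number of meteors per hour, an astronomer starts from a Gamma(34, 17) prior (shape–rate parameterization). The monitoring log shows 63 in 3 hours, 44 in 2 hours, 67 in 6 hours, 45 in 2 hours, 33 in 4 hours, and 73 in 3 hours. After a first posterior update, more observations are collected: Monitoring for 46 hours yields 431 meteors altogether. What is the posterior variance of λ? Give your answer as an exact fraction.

Total count: 63 + 44 + 67 + 45 + 33 + 73 = 325.
Total exposure: 3 + 2 + 6 + 2 + 4 + 3 = 20 hours.
After the first batch: Gamma(34 + 325, 17 + 20) = Gamma(359, 37).
Total count 431 over total exposure 46 hours.
After the second batch: Gamma(359 + 431, 37 + 46) = Gamma(790, 83).
Posterior variance = α'/β'² = 790/6889.

790/6889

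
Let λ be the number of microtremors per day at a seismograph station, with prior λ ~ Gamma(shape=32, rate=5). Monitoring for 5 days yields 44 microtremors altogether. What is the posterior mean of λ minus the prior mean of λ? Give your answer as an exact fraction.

Total count 44 over total exposure 5 days.
Posterior: α' = 32 + 44 = 76, β' = 5 + 5 = 10.
Posterior mean = 76/10 = 38/5; prior mean = 32/5 = 32/5. Difference = 38/5 − 32/5 = 6/5.

6/5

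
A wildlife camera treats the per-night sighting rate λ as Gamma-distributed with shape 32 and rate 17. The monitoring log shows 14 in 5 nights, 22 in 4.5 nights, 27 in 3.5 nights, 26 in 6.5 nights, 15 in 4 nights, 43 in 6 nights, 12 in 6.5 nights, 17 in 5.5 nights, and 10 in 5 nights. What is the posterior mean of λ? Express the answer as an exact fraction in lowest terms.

436/127

Total count: 14 + 22 + 27 + 26 + 15 + 43 + 12 + 17 + 10 = 186.
Total exposure: 5 + 4.5 + 3.5 + 6.5 + 4 + 6 + 6.5 + 5.5 + 5 = 46.5 nights.
By Gamma–Poisson conjugacy, the posterior is Gamma(α + Σx, β + Σt) = Gamma(32 + 186, 17 + 46.5) = Gamma(218, 127/2).
Posterior mean = α'/β' = 218/(127/2) = 436/127.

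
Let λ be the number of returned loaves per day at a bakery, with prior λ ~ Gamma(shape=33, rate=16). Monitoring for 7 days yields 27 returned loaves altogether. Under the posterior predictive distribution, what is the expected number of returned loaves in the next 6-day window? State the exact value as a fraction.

360/23

Total count 27 over total exposure 7 days.
By Gamma–Poisson conjugacy, the posterior is Gamma(α + Σx, β + Σt) = Gamma(33 + 27, 16 + 7) = Gamma(60, 23).
Predictive mean over a 6-day window = T·E[λ|data] = 6·60/23 = 360/23.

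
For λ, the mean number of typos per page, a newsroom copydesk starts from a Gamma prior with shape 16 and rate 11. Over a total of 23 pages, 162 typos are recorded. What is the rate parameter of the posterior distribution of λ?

Total count 162 over total exposure 23 pages.
By Gamma–Poisson conjugacy, the posterior is Gamma(α + Σx, β + Σt) = Gamma(16 + 162, 11 + 23) = Gamma(178, 34).

34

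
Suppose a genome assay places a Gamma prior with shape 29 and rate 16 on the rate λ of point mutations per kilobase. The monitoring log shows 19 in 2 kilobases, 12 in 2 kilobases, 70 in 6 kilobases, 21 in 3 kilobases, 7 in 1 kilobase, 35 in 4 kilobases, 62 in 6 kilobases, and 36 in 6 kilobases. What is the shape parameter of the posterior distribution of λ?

291

Total count: 19 + 12 + 70 + 21 + 7 + 35 + 62 + 36 = 262.
Total exposure: 2 + 2 + 6 + 3 + 1 + 4 + 6 + 6 = 30 kilobases.
Posterior: α' = 29 + 262 = 291, β' = 16 + 30 = 46.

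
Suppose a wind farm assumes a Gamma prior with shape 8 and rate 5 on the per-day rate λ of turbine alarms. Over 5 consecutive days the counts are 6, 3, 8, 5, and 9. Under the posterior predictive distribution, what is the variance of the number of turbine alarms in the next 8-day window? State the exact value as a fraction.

1404/25

Total count: 6 + 3 + 8 + 5 + 9 = 31.
Total exposure: 5 days.
Conjugate update: add total count to the shape and total exposure to the rate, giving Gamma(39, 10).
The posterior predictive for a window of length T is Negative Binomial with variance T·α'·(β'+T)/β'² = 8·39·18/100 = 1404/25.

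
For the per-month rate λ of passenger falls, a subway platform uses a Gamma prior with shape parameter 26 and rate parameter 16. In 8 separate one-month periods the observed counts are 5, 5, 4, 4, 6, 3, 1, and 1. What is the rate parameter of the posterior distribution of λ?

24

Total count: 5 + 5 + 4 + 4 + 6 + 3 + 1 + 1 = 29.
Total exposure: 8 months.
The Gamma prior is conjugate for the Poisson rate, so λ | data ~ Gamma(26+29, 16+8) = Gamma(55, 24).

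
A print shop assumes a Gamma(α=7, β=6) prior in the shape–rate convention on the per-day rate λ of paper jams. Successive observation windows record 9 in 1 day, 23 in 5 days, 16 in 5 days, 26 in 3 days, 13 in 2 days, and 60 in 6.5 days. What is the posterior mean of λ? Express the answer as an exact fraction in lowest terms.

Total count: 9 + 23 + 16 + 26 + 13 + 60 = 147.
Total exposure: 1 + 5 + 5 + 3 + 2 + 6.5 = 22.5 days.
Posterior: α' = 7 + 147 = 154, β' = 6 + 22.5 = 57/2.
Posterior mean = α'/β' = 154/(57/2) = 308/57.

308/57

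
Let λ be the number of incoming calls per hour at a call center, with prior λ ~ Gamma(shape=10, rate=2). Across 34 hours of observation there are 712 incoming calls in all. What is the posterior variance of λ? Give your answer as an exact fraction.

Total count 712 over total exposure 34 hours.
Posterior: α' = 10 + 712 = 722, β' = 2 + 34 = 36.
Posterior variance = α'/β'² = 722/1296 = 361/648.

361/648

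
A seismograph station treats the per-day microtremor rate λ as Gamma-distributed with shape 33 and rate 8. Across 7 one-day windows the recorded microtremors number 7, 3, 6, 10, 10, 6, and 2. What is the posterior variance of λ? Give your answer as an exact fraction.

77/225

Total count: 7 + 3 + 6 + 10 + 10 + 6 + 2 = 44.
Total exposure: 7 days.
By Gamma–Poisson conjugacy, the posterior is Gamma(α + Σx, β + Σt) = Gamma(33 + 44, 8 + 7) = Gamma(77, 15).
Posterior variance = α'/β'² = 77/225.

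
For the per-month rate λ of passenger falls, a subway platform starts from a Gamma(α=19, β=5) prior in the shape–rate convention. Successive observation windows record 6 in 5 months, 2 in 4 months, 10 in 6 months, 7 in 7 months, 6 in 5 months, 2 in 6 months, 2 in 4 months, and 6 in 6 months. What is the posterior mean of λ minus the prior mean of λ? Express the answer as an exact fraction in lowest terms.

Total count: 6 + 2 + 10 + 7 + 6 + 2 + 2 + 6 = 41.
Total exposure: 5 + 4 + 6 + 7 + 5 + 6 + 4 + 6 = 43 months.
Gamma(α, β) with Poisson data over total exposure Σt gives posterior Gamma(α+Σx, β+Σt) = Gamma(60, 48).
Posterior mean = 60/48 = 5/4; prior mean = 19/5 = 19/5. Difference = 5/4 − 19/5 = -51/20.

-51/20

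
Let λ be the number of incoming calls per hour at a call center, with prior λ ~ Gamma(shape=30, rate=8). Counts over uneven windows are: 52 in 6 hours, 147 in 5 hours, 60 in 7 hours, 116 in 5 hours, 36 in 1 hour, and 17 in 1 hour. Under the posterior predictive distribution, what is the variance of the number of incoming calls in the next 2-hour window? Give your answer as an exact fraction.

32060/1089

Total count: 52 + 147 + 60 + 116 + 36 + 17 = 428.
Total exposure: 6 + 5 + 7 + 5 + 1 + 1 = 25 hours.
Gamma(α, β) with Poisson data over total exposure Σt gives posterior Gamma(α+Σx, β+Σt) = Gamma(458, 33).
The posterior predictive for a window of length T is Negative Binomial with variance T·α'·(β'+T)/β'² = 2·458·35/1089 = 32060/1089.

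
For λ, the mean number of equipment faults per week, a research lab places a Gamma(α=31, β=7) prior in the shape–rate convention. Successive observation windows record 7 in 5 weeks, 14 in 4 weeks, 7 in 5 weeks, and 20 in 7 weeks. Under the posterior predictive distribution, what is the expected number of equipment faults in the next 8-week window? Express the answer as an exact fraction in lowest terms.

Total count: 7 + 14 + 7 + 20 = 48.
Total exposure: 5 + 4 + 5 + 7 = 21 weeks.
By Gamma–Poisson conjugacy, the posterior is Gamma(α + Σx, β + Σt) = Gamma(31 + 48, 7 + 21) = Gamma(79, 28).
Predictive mean over an 8-week window = T·E[λ|data] = 8·79/28 = 158/7.

158/7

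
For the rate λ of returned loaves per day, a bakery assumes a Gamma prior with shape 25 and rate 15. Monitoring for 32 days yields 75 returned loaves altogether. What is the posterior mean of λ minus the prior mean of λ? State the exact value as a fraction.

65/141

Total count 75 over total exposure 32 days.
Gamma(α, β) with Poisson data over total exposure Σt gives posterior Gamma(α+Σx, β+Σt) = Gamma(100, 47).
Posterior mean = 100/47 = 100/47; prior mean = 25/15 = 5/3. Difference = 100/47 − 5/3 = 65/141.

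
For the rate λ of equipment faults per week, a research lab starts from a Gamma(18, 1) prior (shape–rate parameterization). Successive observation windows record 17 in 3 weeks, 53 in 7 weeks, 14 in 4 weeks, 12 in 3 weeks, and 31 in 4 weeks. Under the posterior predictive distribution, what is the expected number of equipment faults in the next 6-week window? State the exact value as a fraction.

Total count: 17 + 53 + 14 + 12 + 31 = 127.
Total exposure: 3 + 7 + 4 + 3 + 4 = 21 weeks.
Conjugate update: add total count to the shape and total exposure to the rate, giving Gamma(145, 22).
Predictive mean over a 6-week window = T·E[λ|data] = 6·145/22 = 435/11.

435/11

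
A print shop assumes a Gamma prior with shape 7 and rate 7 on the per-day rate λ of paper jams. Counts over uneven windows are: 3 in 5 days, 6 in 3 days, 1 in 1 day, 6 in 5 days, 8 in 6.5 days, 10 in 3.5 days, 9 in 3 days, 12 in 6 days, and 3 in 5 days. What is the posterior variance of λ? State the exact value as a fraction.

Total count: 3 + 6 + 1 + 6 + 8 + 10 + 9 + 12 + 3 = 58.
Total exposure: 5 + 3 + 1 + 5 + 6.5 + 3.5 + 3 + 6 + 5 = 38 days.
The Gamma prior is conjugate for the Poisson rate, so λ | data ~ Gamma(7+58, 7+38) = Gamma(65, 45).
Posterior variance = α'/β'² = 65/2025 = 13/405.

13/405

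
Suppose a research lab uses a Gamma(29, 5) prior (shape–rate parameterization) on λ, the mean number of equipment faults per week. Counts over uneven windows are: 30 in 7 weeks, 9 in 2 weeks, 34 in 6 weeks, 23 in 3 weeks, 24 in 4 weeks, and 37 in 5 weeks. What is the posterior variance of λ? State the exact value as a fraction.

Total count: 30 + 9 + 34 + 23 + 24 + 37 = 157.
Total exposure: 7 + 2 + 6 + 3 + 4 + 5 = 27 weeks.
Conjugate update: add total count to the shape and total exposure to the rate, giving Gamma(186, 32).
Posterior variance = α'/β'² = 186/1024 = 93/512.

93/512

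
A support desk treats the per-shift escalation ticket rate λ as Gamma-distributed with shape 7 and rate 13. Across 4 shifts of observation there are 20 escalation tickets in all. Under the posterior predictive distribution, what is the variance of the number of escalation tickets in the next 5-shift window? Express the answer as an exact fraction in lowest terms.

Total count 20 over total exposure 4 shifts.
Posterior: α' = 7 + 20 = 27, β' = 13 + 4 = 17.
The posterior predictive for a window of length T is Negative Binomial with variance T·α'·(β'+T)/β'² = 5·27·22/289 = 2970/289.

2970/289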